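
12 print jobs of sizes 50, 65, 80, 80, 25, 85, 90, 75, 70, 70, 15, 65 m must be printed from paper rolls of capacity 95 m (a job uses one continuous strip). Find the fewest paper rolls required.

10

Total = 90 + 85 + 80 + 80 + 75 + 70 + 70 + 65 + 65 + 50 + 25 + 15 = 770 m.
Lower bound: ⌈770/95⌉ = 9 paper rolls.
Also, 10 print jobs each exceed 95/2 m, and no two of those can share a roll, so at least 10 paper rolls are needed.
A packing using 10 paper rolls:
  roll 1: 90 = 90
  roll 2: 85 = 85
  roll 3: 80 + 15 = 95
  roll 4: 80 = 80
  roll 5: 75 = 75
  roll 6: 70 + 25 = 95
  roll 7: 70 = 70
  roll 8: 65 = 65
  roll 9: 65 = 65
  roll 10: 50 = 50
This matches the lower bound, so 10 is optimal.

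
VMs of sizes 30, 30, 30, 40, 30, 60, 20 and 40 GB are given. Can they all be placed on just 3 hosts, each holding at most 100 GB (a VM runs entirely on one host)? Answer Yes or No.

A valid assignment using 3 hosts:
  host 1: 60 + 40 = 100
  host 2: 40 + 30 + 30 = 100
  host 3: 30 + 30 + 20 = 80
Every load is within 100 GB, so 3 hosts suffice.

Yes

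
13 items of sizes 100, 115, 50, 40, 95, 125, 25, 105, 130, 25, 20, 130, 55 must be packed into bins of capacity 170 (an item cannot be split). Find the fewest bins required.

7

Total = 130 + 130 + 125 + 115 + 105 + 100 + 95 + 55 + 50 + 40 + 25 + 25 + 20 = 1015.
Lower bound: ⌈1015/170⌉ = 6 bins.
Also, 7 items each exceed 85, and no two of those can share a bin, so at least 7 bins are needed.
A packing using 7 bins:
  bin 1: 130 + 40 = 170
  bin 2: 130 + 25 = 155
  bin 3: 125 + 25 + 20 = 170
  bin 4: 115 + 55 = 170
  bin 5: 105 + 50 = 155
  bin 6: 100 = 100
  bin 7: 95 = 95
This matches the lower bound, so 7 is optimal.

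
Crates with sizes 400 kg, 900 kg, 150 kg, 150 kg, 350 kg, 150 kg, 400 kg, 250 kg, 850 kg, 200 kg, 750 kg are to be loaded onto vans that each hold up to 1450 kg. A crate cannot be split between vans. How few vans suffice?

Total = 900 + 850 + 750 + 400 + 400 + 350 + 250 + 200 + 150 + 150 + 150 = 4550 kg.
Lower bound: ⌈4550/1450⌉ = 4 vans.
A packing using 4 vans:
  van 1: 900 + 400 + 150 = 1450
  van 2: 850 + 400 + 200 = 1450
  van 3: 750 + 350 + 250 = 1350
  van 4: 150 + 150 = 300
This matches the lower bound, so 4 is optimal.

4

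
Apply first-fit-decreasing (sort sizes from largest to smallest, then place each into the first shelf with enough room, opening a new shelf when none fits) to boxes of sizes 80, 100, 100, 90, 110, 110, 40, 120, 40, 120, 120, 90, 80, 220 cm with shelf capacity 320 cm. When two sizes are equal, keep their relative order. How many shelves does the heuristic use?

5

Sorted descending: 220, 120, 120, 120, 110, 110, 100, 100, 90, 90, 80, 80, 40, 40.
  220 → shelf 1 (new)  [load 220/320]
  120 → shelf 2 (new)  [load 120/320]
  120 → shelf 2  [load 240/320]
  120 → shelf 3 (new)  [load 120/320]
  110 → shelf 3  [load 230/320]
  110 → shelf 4 (new)  [load 110/320]
  100 → shelf 1  [load 320/320]
  100 → shelf 4  [load 210/320]
  90 → shelf 3  [load 320/320]
  90 → shelf 4  [load 300/320]
  80 → shelf 2  [load 320/320]
  80 → shelf 5 (new)  [load 80/320]
  40 → shelf 5  [load 120/320]
  40 → shelf 5  [load 160/320]
5 shelves opened.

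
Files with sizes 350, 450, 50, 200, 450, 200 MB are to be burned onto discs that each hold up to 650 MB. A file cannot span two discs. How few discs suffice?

3

Total = 450 + 450 + 350 + 200 + 200 + 50 = 1700 MB.
Lower bound: ⌈1700/650⌉ = 3 discs.
A packing using 3 discs:
  disc 1: 450 + 200 = 650
  disc 2: 450 + 200 = 650
  disc 3: 350 + 50 = 400
This matches the lower bound, so 3 is optimal.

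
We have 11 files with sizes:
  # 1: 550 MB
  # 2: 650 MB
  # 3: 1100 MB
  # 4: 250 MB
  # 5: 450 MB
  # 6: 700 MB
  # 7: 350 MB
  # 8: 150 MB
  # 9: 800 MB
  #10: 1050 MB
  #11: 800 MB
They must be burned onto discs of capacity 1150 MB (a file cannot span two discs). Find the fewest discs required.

7

Total = 1100 + 1050 + 800 + 800 + 700 + 650 + 550 + 450 + 350 + 250 + 150 = 6850 MB.
Lower bound: ⌈6850/1150⌉ = 6 discs.
A packing using 7 discs:
  disc 1: 1100 = 1100
  disc 2: 1050 = 1050
  disc 3: 800 + 350 = 1150
  disc 4: 800 + 250 = 1050
  disc 5: 700 + 450 = 1150
  disc 6: 650 + 150 = 800
  disc 7: 550 = 550
No arrangement into 6 discs stays within capacity, so 7 is optimal.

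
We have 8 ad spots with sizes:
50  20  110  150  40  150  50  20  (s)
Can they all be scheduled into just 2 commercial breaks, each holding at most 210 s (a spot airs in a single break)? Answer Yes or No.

No

Total = 590 s; ⌈590/210⌉ = 3.
At least 3 commercial breaks are required, but only 2 are allowed.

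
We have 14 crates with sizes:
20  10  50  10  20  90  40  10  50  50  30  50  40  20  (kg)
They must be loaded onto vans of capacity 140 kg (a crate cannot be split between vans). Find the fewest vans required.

Total = 90 + 50 + 50 + 50 + 50 + 40 + 40 + 30 + 20 + 20 + 20 + 10 + 10 + 10 = 490 kg.
Lower bound: ⌈490/140⌉ = 4 vans.
A packing using 4 vans:
  van 1: 90 + 50 = 140
  van 2: 50 + 50 + 40 = 140
  van 3: 50 + 40 + 30 + 20 = 140
  van 4: 20 + 20 + 10 + 10 + 10 = 70
This matches the lower bound, so 4 is optimal.

4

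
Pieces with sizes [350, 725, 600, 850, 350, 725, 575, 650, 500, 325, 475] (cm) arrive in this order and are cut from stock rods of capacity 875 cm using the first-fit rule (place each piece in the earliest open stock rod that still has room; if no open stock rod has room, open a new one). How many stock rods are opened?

9

  350 → stock rod 1 (new)  [load 350/875]
  725 → stock rod 2 (new)  [load 725/875]
  600 → stock rod 3 (new)  [load 600/875]
  850 → stock rod 4 (new)  [load 850/875]
  350 → stock rod 1  [load 700/875]
  725 → stock rod 5 (new)  [load 725/875]
  575 → stock rod 6 (new)  [load 575/875]
  650 → stock rod 7 (new)  [load 650/875]
  500 → stock rod 8 (new)  [load 500/875]
  325 → stock rod 8  [load 825/875]
  475 → stock rod 9 (new)  [load 475/875]
9 stock rods opened.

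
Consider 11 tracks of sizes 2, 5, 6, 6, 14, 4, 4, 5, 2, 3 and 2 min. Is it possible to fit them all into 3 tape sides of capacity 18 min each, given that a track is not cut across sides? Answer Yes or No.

Yes

A valid assignment using 3 tape sides:
  side 1: 14 + 4 = 18
  side 2: 6 + 6 + 5 = 17
  side 3: 5 + 4 + 3 + 2 + 2 + 2 = 18
Every load is within 18 min, so 3 tape sides suffice.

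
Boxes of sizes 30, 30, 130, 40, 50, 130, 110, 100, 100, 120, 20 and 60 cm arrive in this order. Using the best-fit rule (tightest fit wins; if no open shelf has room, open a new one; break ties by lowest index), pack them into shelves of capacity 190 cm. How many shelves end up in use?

6

  30 → shelf 1 (new)  [load 30/190]
  30 → shelf 1  [load 60/190]
  130 → shelf 1  [load 190/190]
  40 → shelf 2 (new)  [load 40/190]
  50 → shelf 2  [load 90/190]
  130 → shelf 3 (new)  [load 130/190]
  110 → shelf 4 (new)  [load 110/190]
  100 → shelf 2  [load 190/190]
  100 → shelf 5 (new)  [load 100/190]
  120 → shelf 6 (new)  [load 120/190]
  20 → shelf 3  [load 150/190]
  60 → shelf 6  [load 180/190]
6 shelves opened.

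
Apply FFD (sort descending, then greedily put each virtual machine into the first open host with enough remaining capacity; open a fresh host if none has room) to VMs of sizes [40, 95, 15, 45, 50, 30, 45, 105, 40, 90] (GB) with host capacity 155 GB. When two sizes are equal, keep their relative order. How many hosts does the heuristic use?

4

Sorted descending: 105, 95, 90, 50, 45, 45, 40, 40, 30, 15.
  105 → host 1 (new)  [load 105/155]
  95 → host 2 (new)  [load 95/155]
  90 → host 3 (new)  [load 90/155]
  50 → host 1  [load 155/155]
  45 → host 2  [load 140/155]
  45 → host 3  [load 135/155]
  40 → host 4 (new)  [load 40/155]
  40 → host 4  [load 80/155]
  30 → host 4  [load 110/155]
  15 → host 2  [load 155/155]
4 hosts opened.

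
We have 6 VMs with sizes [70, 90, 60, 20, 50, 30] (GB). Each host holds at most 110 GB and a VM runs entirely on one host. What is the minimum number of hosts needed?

3

Total = 90 + 70 + 60 + 50 + 30 + 20 = 320 GB.
Lower bound: ⌈320/110⌉ = 3 hosts.
A packing using 3 hosts:
  host 1: 90 + 20 = 110
  host 2: 70 + 30 = 100
  host 3: 60 + 50 = 110
This matches the lower bound, so 3 is optimal.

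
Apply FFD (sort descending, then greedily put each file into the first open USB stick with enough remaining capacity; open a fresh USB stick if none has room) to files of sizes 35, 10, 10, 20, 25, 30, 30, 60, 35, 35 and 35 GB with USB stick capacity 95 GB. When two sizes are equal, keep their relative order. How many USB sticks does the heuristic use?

4

Sorted descending: 60, 35, 35, 35, 35, 30, 30, 25, 20, 10, 10.
  60 → USB stick 1 (new)  [load 60/95]
  35 → USB stick 1  [load 95/95]
  35 → USB stick 2 (new)  [load 35/95]
  35 → USB stick 2  [load 70/95]
  35 → USB stick 3 (new)  [load 35/95]
  30 → USB stick 3  [load 65/95]
  30 → USB stick 3  [load 95/95]
  25 → USB stick 2  [load 95/95]
  20 → USB stick 4 (new)  [load 20/95]
  10 → USB stick 4  [load 30/95]
  10 → USB stick 4  [load 40/95]
4 USB sticks opened.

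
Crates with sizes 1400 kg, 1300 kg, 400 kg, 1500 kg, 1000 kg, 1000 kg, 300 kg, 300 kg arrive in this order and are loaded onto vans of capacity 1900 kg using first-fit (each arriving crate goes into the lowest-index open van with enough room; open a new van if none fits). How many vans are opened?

  1400 → van 1 (new)  [load 1400/1900]
  1300 → van 2 (new)  [load 1300/1900]
  400 → van 1  [load 1800/1900]
  1500 → van 3 (new)  [load 1500/1900]
  1000 → van 4 (new)  [load 1000/1900]
  1000 → van 5 (new)  [load 1000/1900]
  300 → van 2  [load 1600/1900]
  300 → van 2  [load 1900/1900]
5 vans opened.

5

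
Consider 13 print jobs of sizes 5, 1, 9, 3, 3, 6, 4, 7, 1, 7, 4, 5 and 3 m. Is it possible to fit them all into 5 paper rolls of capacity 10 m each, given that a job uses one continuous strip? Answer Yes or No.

No

Total = 58 m; ⌈58/10⌉ = 6.
At least 6 paper rolls are required, but only 5 are allowed.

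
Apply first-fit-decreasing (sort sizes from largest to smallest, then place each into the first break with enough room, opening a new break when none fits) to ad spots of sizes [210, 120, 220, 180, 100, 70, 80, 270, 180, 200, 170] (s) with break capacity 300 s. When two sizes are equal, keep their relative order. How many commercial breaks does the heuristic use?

Sorted descending: 270, 220, 210, 200, 180, 180, 170, 120, 100, 80, 70.
  270 → break 1 (new)  [load 270/300]
  220 → break 2 (new)  [load 220/300]
  210 → break 3 (new)  [load 210/300]
  200 → break 4 (new)  [load 200/300]
  180 → break 5 (new)  [load 180/300]
  180 → break 6 (new)  [load 180/300]
  170 → break 7 (new)  [load 170/300]
  120 → break 5  [load 300/300]
  100 → break 4  [load 300/300]
  80 → break 2  [load 300/300]
  70 → break 3  [load 280/300]
7 commercial breaks opened.

7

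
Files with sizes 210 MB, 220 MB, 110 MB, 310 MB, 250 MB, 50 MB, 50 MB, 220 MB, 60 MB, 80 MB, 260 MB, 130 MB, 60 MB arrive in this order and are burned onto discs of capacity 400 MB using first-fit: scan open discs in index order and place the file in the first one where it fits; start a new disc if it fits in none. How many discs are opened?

6

  210 → disc 1 (new)  [load 210/400]
  220 → disc 2 (new)  [load 220/400]
  110 → disc 1  [load 320/400]
  310 → disc 3 (new)  [load 310/400]
  250 → disc 4 (new)  [load 250/400]
  50 → disc 1  [load 370/400]
  50 → disc 2  [load 270/400]
  220 → disc 5 (new)  [load 220/400]
  60 → disc 2  [load 330/400]
  80 → disc 3  [load 390/400]
  260 → disc 6 (new)  [load 260/400]
  130 → disc 4  [load 380/400]
  60 → disc 2  [load 390/400]
6 discs opened.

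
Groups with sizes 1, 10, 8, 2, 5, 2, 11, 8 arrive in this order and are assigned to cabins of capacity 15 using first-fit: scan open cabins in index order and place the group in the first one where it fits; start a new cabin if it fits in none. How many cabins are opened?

  1 → cabin 1 (new)  [load 1/15]
  10 → cabin 1  [load 11/15]
  8 → cabin 2 (new)  [load 8/15]
  2 → cabin 1  [load 13/15]
  5 → cabin 2  [load 13/15]
  2 → cabin 1  [load 15/15]
  11 → cabin 3 (new)  [load 11/15]
  8 → cabin 4 (new)  [load 8/15]
4 cabins opened.

4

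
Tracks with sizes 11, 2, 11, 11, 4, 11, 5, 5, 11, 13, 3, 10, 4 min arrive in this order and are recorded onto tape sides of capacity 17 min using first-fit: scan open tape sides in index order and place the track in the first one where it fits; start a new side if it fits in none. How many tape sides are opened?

7

  11 → side 1 (new)  [load 11/17]
  2 → side 1  [load 13/17]
  11 → side 2 (new)  [load 11/17]
  11 → side 3 (new)  [load 11/17]
  4 → side 1  [load 17/17]
  11 → side 4 (new)  [load 11/17]
  5 → side 2  [load 16/17]
  5 → side 3  [load 16/17]
  11 → side 5 (new)  [load 11/17]
  13 → side 6 (new)  [load 13/17]
  3 → side 4  [load 14/17]
  10 → side 7 (new)  [load 10/17]
  4 → side 5  [load 15/17]
7 tape sides opened.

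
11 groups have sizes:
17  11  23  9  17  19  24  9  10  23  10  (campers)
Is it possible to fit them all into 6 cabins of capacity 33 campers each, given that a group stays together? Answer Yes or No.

A valid assignment using 6 cabins:
  cabin 1: 24 + 9 = 33
  cabin 2: 23 + 10 = 33
  cabin 3: 23 + 10 = 33
  cabin 4: 19 + 11 = 30
  cabin 5: 17 + 9 = 26
  cabin 6: 17 = 17
Every load is within 33 campers, so 6 cabins suffice.

Yes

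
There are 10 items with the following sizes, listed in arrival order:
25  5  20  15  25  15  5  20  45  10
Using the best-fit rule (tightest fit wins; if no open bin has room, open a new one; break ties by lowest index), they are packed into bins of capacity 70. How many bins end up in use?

3

  25 → bin 1 (new)  [load 25/70]
  5 → bin 1  [load 30/70]
  20 → bin 1  [load 50/70]
  15 → bin 1  [load 65/70]
  25 → bin 2 (new)  [load 25/70]
  15 → bin 2  [load 40/70]
  5 → bin 1  [load 70/70]
  20 → bin 2  [load 60/70]
  45 → bin 3 (new)  [load 45/70]
  10 → bin 2  [load 70/70]
3 bins opened.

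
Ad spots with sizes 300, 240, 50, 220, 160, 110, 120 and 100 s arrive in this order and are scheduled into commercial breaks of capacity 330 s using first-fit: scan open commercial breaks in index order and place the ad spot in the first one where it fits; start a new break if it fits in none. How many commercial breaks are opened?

5

  300 → break 1 (new)  [load 300/330]
  240 → break 2 (new)  [load 240/330]
  50 → break 2  [load 290/330]
  220 → break 3 (new)  [load 220/330]
  160 → break 4 (new)  [load 160/330]
  110 → break 3  [load 330/330]
  120 → break 4  [load 280/330]
  100 → break 5 (new)  [load 100/330]
5 commercial breaks opened.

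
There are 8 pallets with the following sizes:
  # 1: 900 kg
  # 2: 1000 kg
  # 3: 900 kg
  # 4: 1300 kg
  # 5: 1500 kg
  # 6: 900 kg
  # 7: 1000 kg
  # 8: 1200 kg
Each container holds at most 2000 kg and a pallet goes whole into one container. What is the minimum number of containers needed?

6

Total = 1500 + 1300 + 1200 + 1000 + 1000 + 900 + 900 + 900 = 8700 kg.
Lower bound: ⌈8700/2000⌉ = 5 containers.
A packing using 6 containers:
  container 1: 1500 = 1500
  container 2: 1300 = 1300
  container 3: 1200 = 1200
  container 4: 1000 + 1000 = 2000
  container 5: 900 + 900 = 1800
  container 6: 900 = 900
No arrangement into 5 containers stays within capacity, so 6 is optimal.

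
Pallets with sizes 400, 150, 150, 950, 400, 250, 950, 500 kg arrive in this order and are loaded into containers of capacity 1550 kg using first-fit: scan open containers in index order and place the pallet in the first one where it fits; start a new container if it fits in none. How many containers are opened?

3

  400 → container 1 (new)  [load 400/1550]
  150 → container 1  [load 550/1550]
  150 → container 1  [load 700/1550]
  950 → container 2 (new)  [load 950/1550]
  400 → container 1  [load 1100/1550]
  250 → container 1  [load 1350/1550]
  950 → container 3 (new)  [load 950/1550]
  500 → container 2  [load 1450/1550]
3 containers opened.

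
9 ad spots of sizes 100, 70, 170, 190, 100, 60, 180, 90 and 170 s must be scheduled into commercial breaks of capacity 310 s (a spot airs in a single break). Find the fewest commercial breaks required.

Total = 190 + 180 + 170 + 170 + 100 + 100 + 90 + 70 + 60 = 1130 s.
Lower bound: ⌈1130/310⌉ = 4 commercial breaks.
A packing using 4 commercial breaks:
  break 1: 190 + 100 = 290
  break 2: 180 + 100 = 280
  break 3: 170 + 90 = 260
  break 4: 170 + 70 + 60 = 300
This matches the lower bound, so 4 is optimal.

4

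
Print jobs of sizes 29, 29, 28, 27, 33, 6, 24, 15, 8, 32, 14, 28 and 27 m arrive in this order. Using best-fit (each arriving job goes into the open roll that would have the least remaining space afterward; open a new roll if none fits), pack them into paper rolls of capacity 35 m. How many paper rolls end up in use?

  29 → roll 1 (new)  [load 29/35]
  29 → roll 2 (new)  [load 29/35]
  28 → roll 3 (new)  [load 28/35]
  27 → roll 4 (new)  [load 27/35]
  33 → roll 5 (new)  [load 33/35]
  6 → roll 1  [load 35/35]
  24 → roll 6 (new)  [load 24/35]
  15 → roll 7 (new)  [load 15/35]
  8 → roll 4  [load 35/35]
  32 → roll 8 (new)  [load 32/35]
  14 → roll 7  [load 29/35]
  28 → roll 9 (new)  [load 28/35]
  27 → roll 10 (new)  [load 27/35]
10 paper rolls opened.

10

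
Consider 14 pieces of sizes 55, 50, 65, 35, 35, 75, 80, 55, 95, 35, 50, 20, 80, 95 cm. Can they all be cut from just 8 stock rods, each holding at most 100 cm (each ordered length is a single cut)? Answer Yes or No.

Total = 825 cm; ⌈825/100⌉ = 9.
At least 9 stock rods are required, but only 8 are allowed.

No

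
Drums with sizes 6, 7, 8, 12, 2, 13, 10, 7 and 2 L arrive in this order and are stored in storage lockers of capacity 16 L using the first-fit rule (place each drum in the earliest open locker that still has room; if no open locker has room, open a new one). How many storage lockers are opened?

  6 → locker 1 (new)  [load 6/16]
  7 → locker 1  [load 13/16]
  8 → locker 2 (new)  [load 8/16]
  12 → locker 3 (new)  [load 12/16]
  2 → locker 1  [load 15/16]
  13 → locker 4 (new)  [load 13/16]
  10 → locker 5 (new)  [load 10/16]
  7 → locker 2  [load 15/16]
  2 → locker 3  [load 14/16]
5 storage lockers opened.

5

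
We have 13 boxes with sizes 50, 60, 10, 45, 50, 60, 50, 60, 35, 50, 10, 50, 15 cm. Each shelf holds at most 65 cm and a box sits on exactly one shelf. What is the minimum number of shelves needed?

Total = 60 + 60 + 60 + 50 + 50 + 50 + 50 + 50 + 45 + 35 + 15 + 10 + 10 = 545 cm.
Lower bound: ⌈545/65⌉ = 9 shelves.
Also, 10 boxes each exceed 65/2 cm, and no two of those can share a shelf, so at least 10 shelves are needed.
A packing using 10 shelves:
  shelf 1: 60 = 60
  shelf 2: 60 = 60
  shelf 3: 60 = 60
  shelf 4: 50 + 15 = 65
  shelf 5: 50 + 10 = 60
  shelf 6: 50 + 10 = 60
  shelf 7: 50 = 50
  shelf 8: 50 = 50
  shelf 9: 45 = 45
  shelf 10: 35 = 35
This matches the lower bound, so 10 is optimal.

10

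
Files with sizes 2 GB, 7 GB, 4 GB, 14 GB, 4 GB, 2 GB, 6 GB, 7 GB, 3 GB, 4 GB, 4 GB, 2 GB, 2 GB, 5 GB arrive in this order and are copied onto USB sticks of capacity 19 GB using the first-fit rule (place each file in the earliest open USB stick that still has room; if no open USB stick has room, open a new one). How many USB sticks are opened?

  2 → USB stick 1 (new)  [load 2/19]
  7 → USB stick 1  [load 9/19]
  4 → USB stick 1  [load 13/19]
  14 → USB stick 2 (new)  [load 14/19]
  4 → USB stick 1  [load 17/19]
  2 → USB stick 1  [load 19/19]
  6 → USB stick 3 (new)  [load 6/19]
  7 → USB stick 3  [load 13/19]
  3 → USB stick 2  [load 17/19]
  4 → USB stick 3  [load 17/19]
  4 → USB stick 4 (new)  [load 4/19]
  2 → USB stick 2  [load 19/19]
  2 → USB stick 3  [load 19/19]
  5 → USB stick 4  [load 9/19]
4 USB sticks opened.

4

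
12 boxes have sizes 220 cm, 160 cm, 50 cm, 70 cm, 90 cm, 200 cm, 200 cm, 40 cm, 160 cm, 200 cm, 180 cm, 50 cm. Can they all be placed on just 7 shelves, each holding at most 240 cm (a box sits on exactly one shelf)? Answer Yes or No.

No

Total = 1620 cm; ⌈1620/240⌉ = 7.
The bound of 7 does not rule out 7, but exhaustive search shows no assignment into 7 shelves of capacity 240 cm exists — the minimum is 8.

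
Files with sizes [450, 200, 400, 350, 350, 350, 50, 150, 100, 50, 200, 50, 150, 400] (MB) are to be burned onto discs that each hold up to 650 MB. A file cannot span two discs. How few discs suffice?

Total = 450 + 400 + 400 + 350 + 350 + 350 + 200 + 200 + 150 + 150 + 100 + 50 + 50 + 50 = 3250 MB.
Lower bound: ⌈3250/650⌉ = 5 discs.
Also, 6 files each exceed 325 MB, and no two of those can share a disc, so at least 6 discs are needed.
A packing using 6 discs:
  disc 1: 450 + 200 = 650
  disc 2: 400 + 200 + 50 = 650
  disc 3: 400 + 150 + 100 = 650
  disc 4: 350 + 150 + 50 + 50 = 600
  disc 5: 350 = 350
  disc 6: 350 = 350
This matches the lower bound, so 6 is optimal.

6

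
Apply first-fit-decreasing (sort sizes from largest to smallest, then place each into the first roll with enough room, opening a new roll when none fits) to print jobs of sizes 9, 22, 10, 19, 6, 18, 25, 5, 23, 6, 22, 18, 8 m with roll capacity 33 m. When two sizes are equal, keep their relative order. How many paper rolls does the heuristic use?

Sorted descending: 25, 23, 22, 22, 19, 18, 18, 10, 9, 8, 6, 6, 5.
  25 → roll 1 (new)  [load 25/33]
  23 → roll 2 (new)  [load 23/33]
  22 → roll 3 (new)  [load 22/33]
  22 → roll 4 (new)  [load 22/33]
  19 → roll 5 (new)  [load 19/33]
  18 → roll 6 (new)  [load 18/33]
  18 → roll 7 (new)  [load 18/33]
  10 → roll 2  [load 33/33]
  9 → roll 3  [load 31/33]
  8 → roll 1  [load 33/33]
  6 → roll 4  [load 28/33]
  6 → roll 5  [load 25/33]
  5 → roll 4  [load 33/33]
7 paper rolls opened.

7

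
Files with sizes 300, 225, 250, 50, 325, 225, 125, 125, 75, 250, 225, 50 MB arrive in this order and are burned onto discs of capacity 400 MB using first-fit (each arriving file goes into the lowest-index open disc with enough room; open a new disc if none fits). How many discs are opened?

7

  300 → disc 1 (new)  [load 300/400]
  225 → disc 2 (new)  [load 225/400]
  250 → disc 3 (new)  [load 250/400]
  50 → disc 1  [load 350/400]
  325 → disc 4 (new)  [load 325/400]
  225 → disc 5 (new)  [load 225/400]
  125 → disc 2  [load 350/400]
  125 → disc 3  [load 375/400]
  75 → disc 4  [load 400/400]
  250 → disc 6 (new)  [load 250/400]
  225 → disc 7 (new)  [load 225/400]
  50 → disc 1  [load 400/400]
7 discs opened.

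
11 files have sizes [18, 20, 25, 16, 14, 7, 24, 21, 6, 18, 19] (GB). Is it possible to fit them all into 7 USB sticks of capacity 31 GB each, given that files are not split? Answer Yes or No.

Total = 188 GB; ⌈188/31⌉ = 7.
8 files each exceed half the capacity and cannot share a USB stick, forcing at least 8 USB sticks.
At least 8 USB sticks are required, but only 7 are allowed.

No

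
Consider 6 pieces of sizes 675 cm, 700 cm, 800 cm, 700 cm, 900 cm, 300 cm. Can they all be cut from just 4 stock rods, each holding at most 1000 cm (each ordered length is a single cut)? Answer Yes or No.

No

Total = 4075 cm; ⌈4075/1000⌉ = 5.
At least 5 stock rods are required, but only 4 are allowed.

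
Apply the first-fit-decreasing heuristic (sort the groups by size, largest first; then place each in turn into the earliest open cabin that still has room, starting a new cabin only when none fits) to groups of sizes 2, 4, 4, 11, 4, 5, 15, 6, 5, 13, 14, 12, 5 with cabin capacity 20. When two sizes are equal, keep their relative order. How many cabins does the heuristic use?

Sorted descending: 15, 14, 13, 12, 11, 6, 5, 5, 5, 4, 4, 4, 2.
  15 → cabin 1 (new)  [load 15/20]
  14 → cabin 2 (new)  [load 14/20]
  13 → cabin 3 (new)  [load 13/20]
  12 → cabin 4 (new)  [load 12/20]
  11 → cabin 5 (new)  [load 11/20]
  6 → cabin 2  [load 20/20]
  5 → cabin 1  [load 20/20]
  5 → cabin 3  [load 18/20]
  5 → cabin 4  [load 17/20]
  4 → cabin 5  [load 15/20]
  4 → cabin 5  [load 19/20]
  4 → cabin 6 (new)  [load 4/20]
  2 → cabin 3  [load 20/20]
6 cabins opened.

6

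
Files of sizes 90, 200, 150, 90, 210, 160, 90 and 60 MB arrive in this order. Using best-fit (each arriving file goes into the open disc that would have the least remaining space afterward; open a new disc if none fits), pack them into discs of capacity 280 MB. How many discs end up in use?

  90 → disc 1 (new)  [load 90/280]
  200 → disc 2 (new)  [load 200/280]
  150 → disc 1  [load 240/280]
  90 → disc 3 (new)  [load 90/280]
  210 → disc 4 (new)  [load 210/280]
  160 → disc 3  [load 250/280]
  90 → disc 5 (new)  [load 90/280]
  60 → disc 4  [load 270/280]
5 discs opened.

5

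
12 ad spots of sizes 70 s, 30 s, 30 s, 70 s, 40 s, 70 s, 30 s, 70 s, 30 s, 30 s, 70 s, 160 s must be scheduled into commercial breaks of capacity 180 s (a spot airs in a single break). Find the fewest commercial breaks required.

Total = 160 + 70 + 70 + 70 + 70 + 70 + 40 + 30 + 30 + 30 + 30 + 30 = 700 s.
Lower bound: ⌈700/180⌉ = 4 commercial breaks.
A packing using 5 commercial breaks:
  break 1: 160 = 160
  break 2: 70 + 70 + 40 = 180
  break 3: 70 + 70 + 30 = 170
  break 4: 70 + 30 + 30 + 30 = 160
  break 5: 30 = 30
No arrangement into 4 commercial breaks stays within capacity, so 5 is optimal.

5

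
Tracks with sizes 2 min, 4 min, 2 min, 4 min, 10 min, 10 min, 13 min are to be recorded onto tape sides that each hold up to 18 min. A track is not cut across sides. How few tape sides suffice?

3

Total = 13 + 10 + 10 + 4 + 4 + 2 + 2 = 45 min.
Lower bound: ⌈45/18⌉ = 3 tape sides.
A packing using 3 tape sides:
  side 1: 13 + 4 = 17
  side 2: 10 + 4 + 2 + 2 = 18
  side 3: 10 = 10
This matches the lower bound, so 3 is optimal.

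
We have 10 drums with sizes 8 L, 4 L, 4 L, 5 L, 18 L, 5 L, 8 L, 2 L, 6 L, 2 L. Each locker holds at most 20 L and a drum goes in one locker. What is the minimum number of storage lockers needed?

4

Total = 18 + 8 + 8 + 6 + 5 + 5 + 4 + 4 + 2 + 2 = 62 L.
Lower bound: ⌈62/20⌉ = 4 storage lockers.
A packing using 4 storage lockers:
  locker 1: 18 + 2 = 20
  locker 2: 8 + 8 + 4 = 20
  locker 3: 6 + 5 + 5 + 4 = 20
  locker 4: 2 = 2
This matches the lower bound, so 4 is optimal.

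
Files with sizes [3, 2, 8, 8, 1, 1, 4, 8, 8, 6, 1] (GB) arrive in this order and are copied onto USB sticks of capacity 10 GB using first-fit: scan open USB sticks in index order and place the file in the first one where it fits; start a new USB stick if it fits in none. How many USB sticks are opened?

6

  3 → USB stick 1 (new)  [load 3/10]
  2 → USB stick 1  [load 5/10]
  8 → USB stick 2 (new)  [load 8/10]
  8 → USB stick 3 (new)  [load 8/10]
  1 → USB stick 1  [load 6/10]
  1 → USB stick 1  [load 7/10]
  4 → USB stick 4 (new)  [load 4/10]
  8 → USB stick 5 (new)  [load 8/10]
  8 → USB stick 6 (new)  [load 8/10]
  6 → USB stick 4  [load 10/10]
  1 → USB stick 1  [load 8/10]
6 USB sticks opened.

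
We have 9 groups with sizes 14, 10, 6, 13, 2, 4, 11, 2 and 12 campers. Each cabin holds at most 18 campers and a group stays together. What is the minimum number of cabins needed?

5

Total = 14 + 13 + 12 + 11 + 10 + 6 + 4 + 2 + 2 = 74 campers.
Lower bound: ⌈74/18⌉ = 5 cabins.
A packing using 5 cabins:
  cabin 1: 14 + 4 = 18
  cabin 2: 13 + 2 + 2 = 17
  cabin 3: 12 + 6 = 18
  cabin 4: 11 = 11
  cabin 5: 10 = 10
This matches the lower bound, so 5 is optimal.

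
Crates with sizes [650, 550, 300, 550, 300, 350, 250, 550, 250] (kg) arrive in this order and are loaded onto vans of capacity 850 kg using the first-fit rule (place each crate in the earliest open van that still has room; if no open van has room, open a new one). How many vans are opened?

5

  650 → van 1 (new)  [load 650/850]
  550 → van 2 (new)  [load 550/850]
  300 → van 2  [load 850/850]
  550 → van 3 (new)  [load 550/850]
  300 → van 3  [load 850/850]
  350 → van 4 (new)  [load 350/850]
  250 → van 4  [load 600/850]
  550 → van 5 (new)  [load 550/850]
  250 → van 4  [load 850/850]
5 vans opened.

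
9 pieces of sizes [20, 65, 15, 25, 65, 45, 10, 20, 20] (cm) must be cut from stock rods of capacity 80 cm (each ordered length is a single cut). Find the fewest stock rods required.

4

Total = 65 + 65 + 45 + 25 + 20 + 20 + 20 + 15 + 10 = 285 cm.
Lower bound: ⌈285/80⌉ = 4 stock rods.
A packing using 4 stock rods:
  stock rod 1: 65 + 15 = 80
  stock rod 2: 65 + 10 = 75
  stock rod 3: 45 + 25 = 70
  stock rod 4: 20 + 20 + 20 = 60
This matches the lower bound, so 4 is optimal.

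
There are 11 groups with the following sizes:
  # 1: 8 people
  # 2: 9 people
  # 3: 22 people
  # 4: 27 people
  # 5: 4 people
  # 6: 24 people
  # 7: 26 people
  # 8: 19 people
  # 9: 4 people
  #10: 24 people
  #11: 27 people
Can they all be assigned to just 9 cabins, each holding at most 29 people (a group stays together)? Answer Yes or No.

A valid assignment using 8 cabins:
  cabin 1: 27 = 27
  cabin 2: 27 = 27
  cabin 3: 26 = 26
  cabin 4: 24 + 4 = 28
  cabin 5: 24 + 4 = 28
  cabin 6: 22 = 22
  cabin 7: 19 + 9 = 28
  cabin 8: 8 = 8
That uses only 8 ≤ 9, so 9 cabins are enough.

Yes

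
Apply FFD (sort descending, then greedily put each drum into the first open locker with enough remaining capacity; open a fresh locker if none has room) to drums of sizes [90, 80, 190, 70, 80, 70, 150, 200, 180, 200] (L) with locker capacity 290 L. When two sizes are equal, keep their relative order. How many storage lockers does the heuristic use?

5

Sorted descending: 200, 200, 190, 180, 150, 90, 80, 80, 70, 70.
  200 → locker 1 (new)  [load 200/290]
  200 → locker 2 (new)  [load 200/290]
  190 → locker 3 (new)  [load 190/290]
  180 → locker 4 (new)  [load 180/290]
  150 → locker 5 (new)  [load 150/290]
  90 → locker 1  [load 290/290]
  80 → locker 2  [load 280/290]
  80 → locker 3  [load 270/290]
  70 → locker 4  [load 250/290]
  70 → locker 5  [load 220/290]
5 storage lockers opened.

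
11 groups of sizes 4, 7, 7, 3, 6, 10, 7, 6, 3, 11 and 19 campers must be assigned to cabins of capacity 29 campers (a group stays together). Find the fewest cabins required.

Total = 19 + 11 + 10 + 7 + 7 + 7 + 6 + 6 + 4 + 3 + 3 = 83 campers.
Lower bound: ⌈83/29⌉ = 3 cabins.
A packing using 3 cabins:
  cabin 1: 19 + 10 = 29
  cabin 2: 11 + 7 + 7 + 4 = 29
  cabin 3: 7 + 6 + 6 + 3 + 3 = 25
This matches the lower bound, so 3 is optimal.

3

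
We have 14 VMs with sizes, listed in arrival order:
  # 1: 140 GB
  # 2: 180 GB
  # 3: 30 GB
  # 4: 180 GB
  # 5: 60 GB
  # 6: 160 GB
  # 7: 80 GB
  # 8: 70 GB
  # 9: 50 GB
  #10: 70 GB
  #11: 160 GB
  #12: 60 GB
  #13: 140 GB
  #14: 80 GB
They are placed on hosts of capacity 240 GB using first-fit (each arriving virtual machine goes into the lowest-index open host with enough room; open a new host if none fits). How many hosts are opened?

  140 → host 1 (new)  [load 140/240]
  180 → host 2 (new)  [load 180/240]
  30 → host 1  [load 170/240]
  180 → host 3 (new)  [load 180/240]
  60 → host 1  [load 230/240]
  160 → host 4 (new)  [load 160/240]
  80 → host 4  [load 240/240]
  70 → host 5 (new)  [load 70/240]
  50 → host 2  [load 230/240]
  70 → host 5  [load 140/240]
  160 → host 6 (new)  [load 160/240]
  60 → host 3  [load 240/240]
  140 → host 7 (new)  [load 140/240]
  80 → host 5  [load 220/240]
7 hosts opened.

7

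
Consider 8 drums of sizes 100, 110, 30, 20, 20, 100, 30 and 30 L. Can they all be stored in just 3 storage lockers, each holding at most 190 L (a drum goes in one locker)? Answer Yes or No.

Yes

A valid assignment using 3 storage lockers:
  locker 1: 110 + 30 + 30 + 20 = 190
  locker 2: 100 + 30 + 20 = 150
  locker 3: 100 = 100
Every load is within 190 L, so 3 storage lockers suffice.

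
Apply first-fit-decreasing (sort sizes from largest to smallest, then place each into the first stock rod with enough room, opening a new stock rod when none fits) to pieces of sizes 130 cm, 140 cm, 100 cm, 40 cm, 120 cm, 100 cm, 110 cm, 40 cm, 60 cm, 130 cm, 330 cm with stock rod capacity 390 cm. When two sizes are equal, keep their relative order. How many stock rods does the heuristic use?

Sorted descending: 330, 140, 130, 130, 120, 110, 100, 100, 60, 40, 40.
  330 → stock rod 1 (new)  [load 330/390]
  140 → stock rod 2 (new)  [load 140/390]
  130 → stock rod 2  [load 270/390]
  130 → stock rod 3 (new)  [load 130/390]
  120 → stock rod 2  [load 390/390]
  110 → stock rod 3  [load 240/390]
  100 → stock rod 3  [load 340/390]
  100 → stock rod 4 (new)  [load 100/390]
  60 → stock rod 1  [load 390/390]
  40 → stock rod 3  [load 380/390]
  40 → stock rod 4  [load 140/390]
4 stock rods opened.

4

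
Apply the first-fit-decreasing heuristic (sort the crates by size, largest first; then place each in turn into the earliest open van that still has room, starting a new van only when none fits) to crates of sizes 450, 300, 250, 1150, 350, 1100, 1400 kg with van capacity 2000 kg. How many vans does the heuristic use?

Sorted descending: 1400, 1150, 1100, 450, 350, 300, 250.
  1400 → van 1 (new)  [load 1400/2000]
  1150 → van 2 (new)  [load 1150/2000]
  1100 → van 3 (new)  [load 1100/2000]
  450 → van 1  [load 1850/2000]
  350 → van 2  [load 1500/2000]
  300 → van 2  [load 1800/2000]
  250 → van 3  [load 1350/2000]
3 vans opened.

3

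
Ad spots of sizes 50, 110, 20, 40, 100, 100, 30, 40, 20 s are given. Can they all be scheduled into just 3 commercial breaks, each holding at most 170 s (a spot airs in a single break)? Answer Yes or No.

A valid assignment using 3 commercial breaks:
  break 1: 110 + 40 + 20 = 170
  break 2: 100 + 50 + 20 = 170
  break 3: 100 + 40 + 30 = 170
Every load is within 170 s, so 3 commercial breaks suffice.

Yes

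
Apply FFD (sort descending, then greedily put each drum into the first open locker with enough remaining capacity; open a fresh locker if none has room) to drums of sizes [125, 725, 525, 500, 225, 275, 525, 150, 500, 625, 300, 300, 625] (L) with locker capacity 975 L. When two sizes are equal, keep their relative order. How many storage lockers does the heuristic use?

Sorted descending: 725, 625, 625, 525, 525, 500, 500, 300, 300, 275, 225, 150, 125.
  725 → locker 1 (new)  [load 725/975]
  625 → locker 2 (new)  [load 625/975]
  625 → locker 3 (new)  [load 625/975]
  525 → locker 4 (new)  [load 525/975]
  525 → locker 5 (new)  [load 525/975]
  500 → locker 6 (new)  [load 500/975]
  500 → locker 7 (new)  [load 500/975]
  300 → locker 2  [load 925/975]
  300 → locker 3  [load 925/975]
  275 → locker 4  [load 800/975]
  225 → locker 1  [load 950/975]
  150 → locker 4  [load 950/975]
  125 → locker 5  [load 650/975]
7 storage lockers opened.

7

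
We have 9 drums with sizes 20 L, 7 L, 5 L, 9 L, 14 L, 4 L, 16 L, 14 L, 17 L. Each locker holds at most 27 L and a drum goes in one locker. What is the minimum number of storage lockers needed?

Total = 20 + 17 + 16 + 14 + 14 + 9 + 7 + 5 + 4 = 106 L.
Lower bound: ⌈106/27⌉ = 4 storage lockers.
Also, 5 drums each exceed 27/2 L, and no two of those can share a locker, so at least 5 storage lockers are needed.
A packing using 5 storage lockers:
  locker 1: 20 + 7 = 27
  locker 2: 17 + 9 = 26
  locker 3: 16 + 5 + 4 = 25
  locker 4: 14 = 14
  locker 5: 14 = 14
This matches the lower bound, so 5 is optimal.

5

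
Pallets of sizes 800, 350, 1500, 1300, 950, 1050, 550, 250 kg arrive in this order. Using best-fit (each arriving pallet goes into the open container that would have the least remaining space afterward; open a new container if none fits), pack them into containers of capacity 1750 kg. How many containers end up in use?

  800 → container 1 (new)  [load 800/1750]
  350 → container 1  [load 1150/1750]
  1500 → container 2 (new)  [load 1500/1750]
  1300 → container 3 (new)  [load 1300/1750]
  950 → container 4 (new)  [load 950/1750]
  1050 → container 5 (new)  [load 1050/1750]
  550 → container 1  [load 1700/1750]
  250 → container 2  [load 1750/1750]
5 containers opened.

5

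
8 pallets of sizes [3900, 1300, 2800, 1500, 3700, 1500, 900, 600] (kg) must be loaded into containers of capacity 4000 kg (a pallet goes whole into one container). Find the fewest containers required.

5

Total = 3900 + 3700 + 2800 + 1500 + 1500 + 1300 + 900 + 600 = 16200 kg.
Lower bound: ⌈16200/4000⌉ = 5 containers.
A packing using 5 containers:
  container 1: 3900 = 3900
  container 2: 3700 = 3700
  container 3: 2800 + 900 = 3700
  container 4: 1500 + 1500 + 600 = 3600
  container 5: 1300 = 1300
This matches the lower bound, so 5 is optimal.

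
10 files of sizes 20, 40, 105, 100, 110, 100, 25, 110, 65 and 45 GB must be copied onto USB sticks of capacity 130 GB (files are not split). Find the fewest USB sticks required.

7

Total = 110 + 110 + 105 + 100 + 100 + 65 + 45 + 40 + 25 + 20 = 720 GB.
Lower bound: ⌈720/130⌉ = 6 USB sticks.
A packing using 7 USB sticks:
  USB stick 1: 110 + 20 = 130
  USB stick 2: 110 = 110
  USB stick 3: 105 + 25 = 130
  USB stick 4: 100 = 100
  USB stick 5: 100 = 100
  USB stick 6: 65 + 45 = 110
  USB stick 7: 40 = 40
No arrangement into 6 USB sticks stays within capacity, so 7 is optimal.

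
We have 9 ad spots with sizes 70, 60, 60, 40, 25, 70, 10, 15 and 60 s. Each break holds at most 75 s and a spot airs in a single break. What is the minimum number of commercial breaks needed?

6

Total = 70 + 70 + 60 + 60 + 60 + 40 + 25 + 15 + 10 = 410 s.
Lower bound: ⌈410/75⌉ = 6 commercial breaks.
A packing using 6 commercial breaks:
  break 1: 70 = 70
  break 2: 70 = 70
  break 3: 60 + 15 = 75
  break 4: 60 + 10 = 70
  break 5: 60 = 60
  break 6: 40 + 25 = 65
This matches the lower bound, so 6 is optimal.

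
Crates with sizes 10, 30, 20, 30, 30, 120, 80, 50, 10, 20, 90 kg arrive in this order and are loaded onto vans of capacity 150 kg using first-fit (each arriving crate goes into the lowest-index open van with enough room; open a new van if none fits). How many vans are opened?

  10 → van 1 (new)  [load 10/150]
  30 → van 1  [load 40/150]
  20 → van 1  [load 60/150]
  30 → van 1  [load 90/150]
  30 → van 1  [load 120/150]
  120 → van 2 (new)  [load 120/150]
  80 → van 3 (new)  [load 80/150]
  50 → van 3  [load 130/150]
  10 → van 1  [load 130/150]
  20 → van 1  [load 150/150]
  90 → van 4 (new)  [load 90/150]
4 vans opened.

4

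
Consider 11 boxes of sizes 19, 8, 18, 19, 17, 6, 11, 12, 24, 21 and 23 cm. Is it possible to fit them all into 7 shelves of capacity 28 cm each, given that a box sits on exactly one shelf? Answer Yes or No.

Total = 178 cm; ⌈178/28⌉ = 7.
The bound of 7 does not rule out 7, but exhaustive search shows no assignment into 7 shelves of capacity 28 cm exists — the minimum is 8.

No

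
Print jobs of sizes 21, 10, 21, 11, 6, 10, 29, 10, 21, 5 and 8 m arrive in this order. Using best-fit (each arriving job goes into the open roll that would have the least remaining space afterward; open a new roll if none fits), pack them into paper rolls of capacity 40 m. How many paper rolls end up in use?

4

  21 → roll 1 (new)  [load 21/40]
  10 → roll 1  [load 31/40]
  21 → roll 2 (new)  [load 21/40]
  11 → roll 2  [load 32/40]
  6 → roll 2  [load 38/40]
  10 → roll 3 (new)  [load 10/40]
  29 → roll 3  [load 39/40]
  10 → roll 4 (new)  [load 10/40]
  21 → roll 4  [load 31/40]
  5 → roll 1  [load 36/40]
  8 → roll 4  [load 39/40]
4 paper rolls opened.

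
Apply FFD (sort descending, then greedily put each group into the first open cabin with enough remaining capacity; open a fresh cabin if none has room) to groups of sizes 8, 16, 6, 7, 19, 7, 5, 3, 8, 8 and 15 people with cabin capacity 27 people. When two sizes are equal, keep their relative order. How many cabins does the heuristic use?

Sorted descending: 19, 16, 15, 8, 8, 8, 7, 7, 6, 5, 3.
  19 → cabin 1 (new)  [load 19/27]
  16 → cabin 2 (new)  [load 16/27]
  15 → cabin 3 (new)  [load 15/27]
  8 → cabin 1  [load 27/27]
  8 → cabin 2  [load 24/27]
  8 → cabin 3  [load 23/27]
  7 → cabin 4 (new)  [load 7/27]
  7 → cabin 4  [load 14/27]
  6 → cabin 4  [load 20/27]
  5 → cabin 4  [load 25/27]
  3 → cabin 2  [load 27/27]
4 cabins opened.

4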